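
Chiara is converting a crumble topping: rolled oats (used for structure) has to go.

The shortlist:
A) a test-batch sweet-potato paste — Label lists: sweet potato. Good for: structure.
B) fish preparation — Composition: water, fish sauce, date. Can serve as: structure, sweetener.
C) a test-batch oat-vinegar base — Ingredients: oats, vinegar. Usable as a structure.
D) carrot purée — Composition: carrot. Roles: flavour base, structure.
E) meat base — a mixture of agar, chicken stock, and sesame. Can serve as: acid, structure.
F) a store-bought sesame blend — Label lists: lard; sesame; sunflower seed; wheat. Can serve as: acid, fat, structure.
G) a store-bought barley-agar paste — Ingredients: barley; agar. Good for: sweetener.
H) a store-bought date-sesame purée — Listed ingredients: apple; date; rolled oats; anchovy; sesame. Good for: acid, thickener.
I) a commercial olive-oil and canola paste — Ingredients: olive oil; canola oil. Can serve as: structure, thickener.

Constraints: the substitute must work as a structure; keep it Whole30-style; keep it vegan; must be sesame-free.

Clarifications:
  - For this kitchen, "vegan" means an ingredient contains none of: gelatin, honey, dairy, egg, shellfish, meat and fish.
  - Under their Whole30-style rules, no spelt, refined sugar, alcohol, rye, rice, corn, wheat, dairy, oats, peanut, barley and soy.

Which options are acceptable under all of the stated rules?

A, D, I

A: all constraints satisfied — keep
B: has fish sauce, so not vegan — out
C: has oats, so not Whole30-style — no
D: only carrot; none excluded — valid
E: has chicken stock, so not vegan; has sesame, so not sesame-free — no
F: has lard, so not vegan; has wheat, so not Whole30-style (and 1 more) — out
G: not usable as a structure; has barley, so not Whole30-style — no
H: not usable as a structure; has anchovy, so not vegan (and 2 more) — out
I: nothing on the exclusion list — OK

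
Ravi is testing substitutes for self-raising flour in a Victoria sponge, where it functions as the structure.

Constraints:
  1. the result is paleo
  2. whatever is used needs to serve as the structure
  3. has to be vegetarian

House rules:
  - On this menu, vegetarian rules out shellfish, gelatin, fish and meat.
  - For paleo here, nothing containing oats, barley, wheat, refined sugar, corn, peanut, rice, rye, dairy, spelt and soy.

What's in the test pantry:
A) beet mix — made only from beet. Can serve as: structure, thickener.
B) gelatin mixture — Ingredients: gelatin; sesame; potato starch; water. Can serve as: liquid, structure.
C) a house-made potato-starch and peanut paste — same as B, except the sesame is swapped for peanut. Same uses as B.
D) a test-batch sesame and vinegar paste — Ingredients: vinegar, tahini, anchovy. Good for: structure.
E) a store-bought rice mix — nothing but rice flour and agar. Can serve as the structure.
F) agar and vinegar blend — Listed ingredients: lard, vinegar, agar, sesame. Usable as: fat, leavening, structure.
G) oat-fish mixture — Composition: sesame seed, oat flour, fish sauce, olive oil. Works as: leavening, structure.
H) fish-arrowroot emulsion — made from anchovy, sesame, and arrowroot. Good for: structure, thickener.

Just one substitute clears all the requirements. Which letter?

A

A: only beet; none excluded — keep
B: has gelatin, so not vegetarian — reject
C: has gelatin, so not vegetarian; has peanut, so not paleo — no
D: has anchovy, so not vegetarian — no
E: has rice flour, so not paleo — reject
F: has lard, so not vegetarian — reject
G: has fish sauce, so not vegetarian; has oat flour, so not paleo — reject
H: has anchovy, so not vegetarian — out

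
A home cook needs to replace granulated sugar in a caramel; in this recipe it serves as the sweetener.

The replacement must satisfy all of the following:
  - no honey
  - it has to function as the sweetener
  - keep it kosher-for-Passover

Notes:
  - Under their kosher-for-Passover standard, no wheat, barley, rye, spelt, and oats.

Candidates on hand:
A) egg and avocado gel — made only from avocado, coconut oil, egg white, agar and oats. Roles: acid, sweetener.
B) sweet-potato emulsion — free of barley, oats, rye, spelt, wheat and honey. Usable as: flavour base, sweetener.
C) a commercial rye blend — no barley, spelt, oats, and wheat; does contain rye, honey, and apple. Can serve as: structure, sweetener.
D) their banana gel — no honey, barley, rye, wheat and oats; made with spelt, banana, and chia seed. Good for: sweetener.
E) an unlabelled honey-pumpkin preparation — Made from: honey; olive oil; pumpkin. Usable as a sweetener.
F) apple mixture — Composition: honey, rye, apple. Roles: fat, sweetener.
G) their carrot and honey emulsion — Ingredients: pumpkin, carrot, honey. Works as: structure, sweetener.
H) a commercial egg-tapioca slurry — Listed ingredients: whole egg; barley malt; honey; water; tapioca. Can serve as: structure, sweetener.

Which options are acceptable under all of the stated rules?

A: has oats, so not kosher-for-Passover — out
B: kosher-for-Passover, no honey — keep
C: has rye, so not kosher-for-Passover; has honey, so not honey-free — no
D: has spelt, so not kosher-for-Passover — out
E: has honey, so not honey-free — no
F: has rye, so not kosher-for-Passover; has honey, so not honey-free — out
G: has honey, so not honey-free — reject
H: has barley malt, so not kosher-for-Passover; has honey, so not honey-free — out

B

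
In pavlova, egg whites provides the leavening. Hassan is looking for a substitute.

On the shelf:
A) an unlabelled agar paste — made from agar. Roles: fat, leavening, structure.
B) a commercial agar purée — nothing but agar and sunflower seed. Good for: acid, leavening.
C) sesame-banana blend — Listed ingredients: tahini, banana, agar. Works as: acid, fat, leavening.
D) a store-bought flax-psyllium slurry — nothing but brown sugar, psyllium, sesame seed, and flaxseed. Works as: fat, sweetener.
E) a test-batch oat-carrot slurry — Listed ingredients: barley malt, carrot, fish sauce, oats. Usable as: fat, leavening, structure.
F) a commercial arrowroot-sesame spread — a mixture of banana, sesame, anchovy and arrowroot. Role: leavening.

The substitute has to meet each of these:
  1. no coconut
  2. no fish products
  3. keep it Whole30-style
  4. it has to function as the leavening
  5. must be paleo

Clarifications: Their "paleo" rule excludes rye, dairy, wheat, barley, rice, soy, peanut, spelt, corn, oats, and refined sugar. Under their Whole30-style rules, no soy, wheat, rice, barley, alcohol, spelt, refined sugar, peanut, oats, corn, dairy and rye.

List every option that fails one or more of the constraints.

D, E, F

A: only agar; none excluded — keep
B: works as a leavening, paleo, no fish — OK
C: only tahini, banana and agar; none excluded — OK
D: not usable as a leavening; has brown sugar, so not paleo (and 1 more) — no
E: has barley malt, so not paleo; has barley malt, so not Whole30-style (and 1 more) — no
F: has anchovy, so not fish-free — no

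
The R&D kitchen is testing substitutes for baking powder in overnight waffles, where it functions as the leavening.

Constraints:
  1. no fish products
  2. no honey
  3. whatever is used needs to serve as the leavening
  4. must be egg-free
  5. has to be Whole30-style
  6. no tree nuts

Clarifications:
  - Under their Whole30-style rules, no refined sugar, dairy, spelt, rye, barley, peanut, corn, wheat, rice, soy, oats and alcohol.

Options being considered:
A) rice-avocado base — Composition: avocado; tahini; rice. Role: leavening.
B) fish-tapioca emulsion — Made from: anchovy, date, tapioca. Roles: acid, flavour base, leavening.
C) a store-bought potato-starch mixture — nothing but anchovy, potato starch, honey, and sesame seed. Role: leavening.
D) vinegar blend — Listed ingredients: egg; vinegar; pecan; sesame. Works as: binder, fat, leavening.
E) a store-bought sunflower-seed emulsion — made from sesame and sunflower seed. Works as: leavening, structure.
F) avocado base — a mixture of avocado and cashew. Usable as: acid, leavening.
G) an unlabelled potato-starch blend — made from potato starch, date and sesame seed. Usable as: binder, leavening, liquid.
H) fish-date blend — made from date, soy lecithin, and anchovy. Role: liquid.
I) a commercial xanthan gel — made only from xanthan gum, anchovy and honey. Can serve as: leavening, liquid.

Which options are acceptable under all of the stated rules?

A: has rice, so not Whole30-style — out
B: has anchovy, so not fish-free — out
C: has anchovy, so not fish-free; has honey, so not honey-free — reject
D: has egg, so not egg-free; has pecan, so not tree-nut-free — reject
E: works as a leavening, Whole30-style, no fish — valid
F: has cashew, so not tree-nut-free — no
G: only sesame seed, potato starch and date; none excluded — keep
H: not usable as a leavening; has soy lecithin, so not Whole30-style (and 1 more) — reject
I: has anchovy, so not fish-free; has honey, so not honey-free — no

E, G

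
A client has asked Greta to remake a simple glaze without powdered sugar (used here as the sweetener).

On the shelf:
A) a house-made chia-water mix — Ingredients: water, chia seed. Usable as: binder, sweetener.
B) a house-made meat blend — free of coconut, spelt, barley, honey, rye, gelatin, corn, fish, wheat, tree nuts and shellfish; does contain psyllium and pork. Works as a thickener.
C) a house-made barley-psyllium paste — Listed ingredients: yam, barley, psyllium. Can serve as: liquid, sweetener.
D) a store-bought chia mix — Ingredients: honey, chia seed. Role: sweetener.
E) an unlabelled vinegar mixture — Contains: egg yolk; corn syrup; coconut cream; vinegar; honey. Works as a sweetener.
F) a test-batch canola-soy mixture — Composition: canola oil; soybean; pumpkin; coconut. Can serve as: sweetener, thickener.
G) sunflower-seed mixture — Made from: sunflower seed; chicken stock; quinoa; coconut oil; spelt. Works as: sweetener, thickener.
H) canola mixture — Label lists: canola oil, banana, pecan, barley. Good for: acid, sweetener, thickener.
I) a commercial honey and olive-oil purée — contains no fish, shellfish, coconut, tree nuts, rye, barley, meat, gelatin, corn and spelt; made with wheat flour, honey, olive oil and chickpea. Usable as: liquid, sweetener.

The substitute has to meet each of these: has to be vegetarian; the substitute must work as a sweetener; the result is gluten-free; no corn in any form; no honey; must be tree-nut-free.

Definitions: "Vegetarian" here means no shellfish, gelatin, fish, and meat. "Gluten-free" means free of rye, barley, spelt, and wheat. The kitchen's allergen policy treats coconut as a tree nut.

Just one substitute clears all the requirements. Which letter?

A: vegetarian, gluten-free — valid
B: not usable as a sweetener; has pork, so not vegetarian — no
C: has barley, so not gluten-free — no
D: has honey, so not honey-free — no
E: has honey, so not honey-free; has corn syrup, so not corn-free (and 1 more) — reject
F: has coconut, so not tree-nut-free — no
G: has chicken stock, so not vegetarian; has spelt, so not gluten-free (and 1 more) — reject
H: has barley, so not gluten-free; has pecan, so not tree-nut-free — reject
I: has wheat flour, so not gluten-free; has honey, so not honey-free — reject

A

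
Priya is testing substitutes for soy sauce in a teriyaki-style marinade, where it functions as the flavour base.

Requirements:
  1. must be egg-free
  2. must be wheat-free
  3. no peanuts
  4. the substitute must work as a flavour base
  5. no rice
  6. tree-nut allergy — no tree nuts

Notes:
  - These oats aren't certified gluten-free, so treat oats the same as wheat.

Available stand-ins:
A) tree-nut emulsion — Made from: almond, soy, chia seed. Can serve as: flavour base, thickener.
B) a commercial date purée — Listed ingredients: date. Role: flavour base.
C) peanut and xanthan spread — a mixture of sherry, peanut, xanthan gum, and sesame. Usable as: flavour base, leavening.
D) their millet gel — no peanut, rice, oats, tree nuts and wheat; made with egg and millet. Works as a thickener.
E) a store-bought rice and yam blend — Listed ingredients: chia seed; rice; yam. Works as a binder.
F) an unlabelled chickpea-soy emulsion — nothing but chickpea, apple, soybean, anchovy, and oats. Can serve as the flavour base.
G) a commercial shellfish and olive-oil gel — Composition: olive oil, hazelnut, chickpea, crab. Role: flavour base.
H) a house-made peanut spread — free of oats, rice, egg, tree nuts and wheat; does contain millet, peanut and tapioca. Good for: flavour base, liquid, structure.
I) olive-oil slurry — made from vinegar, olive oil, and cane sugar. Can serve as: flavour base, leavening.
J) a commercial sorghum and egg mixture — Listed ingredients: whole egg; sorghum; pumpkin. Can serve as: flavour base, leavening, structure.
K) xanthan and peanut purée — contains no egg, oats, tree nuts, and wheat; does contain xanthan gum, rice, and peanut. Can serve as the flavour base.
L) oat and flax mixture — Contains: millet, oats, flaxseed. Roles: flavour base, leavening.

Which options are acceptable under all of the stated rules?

B, I

A: has almond, so not tree-nut-free — reject
B: every rule checks out — valid
C: has peanut, so not peanut-free — out
D: not usable as a flavour base; has egg, so not egg-free — reject
E: not usable as a flavour base; has rice, so not rice-free — out
F: has oats, so not wheat-free — out
G: has hazelnut, so not tree-nut-free — no
H: has peanut, so not peanut-free — no
I: works as a flavour base, no peanut, no rice — keep
J: has whole egg, so not egg-free — out
K: has peanut, so not peanut-free; has rice, so not rice-free — reject
L: has oats, so not wheat-free — reject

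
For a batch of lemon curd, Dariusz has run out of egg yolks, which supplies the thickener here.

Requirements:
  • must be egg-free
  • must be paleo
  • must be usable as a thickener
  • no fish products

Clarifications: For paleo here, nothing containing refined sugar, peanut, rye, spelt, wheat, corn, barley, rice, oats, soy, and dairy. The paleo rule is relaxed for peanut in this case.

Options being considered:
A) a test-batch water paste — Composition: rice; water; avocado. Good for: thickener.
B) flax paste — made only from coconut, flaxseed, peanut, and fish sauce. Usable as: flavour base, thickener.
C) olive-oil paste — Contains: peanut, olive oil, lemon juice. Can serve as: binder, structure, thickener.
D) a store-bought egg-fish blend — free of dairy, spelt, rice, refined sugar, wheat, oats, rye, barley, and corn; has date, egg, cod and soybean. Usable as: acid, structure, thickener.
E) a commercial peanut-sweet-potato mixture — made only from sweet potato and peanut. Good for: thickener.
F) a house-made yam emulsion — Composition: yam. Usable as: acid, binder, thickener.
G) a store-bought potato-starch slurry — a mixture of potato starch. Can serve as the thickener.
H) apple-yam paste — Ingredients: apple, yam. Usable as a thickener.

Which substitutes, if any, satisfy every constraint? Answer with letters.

A: has rice, so not paleo — reject
B: has fish sauce, so not fish-free — reject
C: peanut is permitted under the paleo carve-out; nothing else excluded — valid
D: has soybean, so not paleo; has cod, so not fish-free (and 1 more) — out
E: peanut is permitted under the paleo carve-out; nothing else excluded — valid
F: only yam; none excluded — valid
G: paleo, no egg — OK
H: all constraints satisfied — valid

C, E, F, G, H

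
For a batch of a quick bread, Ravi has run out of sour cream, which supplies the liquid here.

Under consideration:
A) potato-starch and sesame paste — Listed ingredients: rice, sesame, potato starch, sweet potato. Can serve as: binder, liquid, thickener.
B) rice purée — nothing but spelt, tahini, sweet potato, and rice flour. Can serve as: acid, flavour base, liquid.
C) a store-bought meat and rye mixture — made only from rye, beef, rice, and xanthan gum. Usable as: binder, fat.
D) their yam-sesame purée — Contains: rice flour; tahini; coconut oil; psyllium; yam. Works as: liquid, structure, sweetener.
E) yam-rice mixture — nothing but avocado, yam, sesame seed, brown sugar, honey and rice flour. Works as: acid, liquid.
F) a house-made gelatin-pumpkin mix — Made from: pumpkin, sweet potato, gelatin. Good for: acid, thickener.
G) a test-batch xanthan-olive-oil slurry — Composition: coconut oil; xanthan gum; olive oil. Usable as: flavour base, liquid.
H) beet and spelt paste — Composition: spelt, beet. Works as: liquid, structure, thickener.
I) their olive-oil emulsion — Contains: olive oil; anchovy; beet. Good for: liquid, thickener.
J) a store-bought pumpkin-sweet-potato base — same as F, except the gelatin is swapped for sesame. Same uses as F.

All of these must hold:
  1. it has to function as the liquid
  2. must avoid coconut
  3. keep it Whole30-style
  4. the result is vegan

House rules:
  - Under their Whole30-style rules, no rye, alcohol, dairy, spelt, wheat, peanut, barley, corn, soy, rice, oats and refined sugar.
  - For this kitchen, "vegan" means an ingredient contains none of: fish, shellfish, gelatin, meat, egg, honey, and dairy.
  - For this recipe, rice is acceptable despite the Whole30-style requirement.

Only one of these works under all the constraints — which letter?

A

A: rice is permitted under the Whole30-style carve-out; nothing else excluded — valid
B: has spelt, so not Whole30-style — no
C: not usable as a liquid; has rye, so not Whole30-style (and 1 more) — out
D: has coconut oil, so not coconut-free — reject
E: has brown sugar, so not Whole30-style; has honey, so not vegan — no
F: not usable as a liquid; has gelatin, so not vegan — no
G: has coconut oil, so not coconut-free — no
H: has spelt, so not Whole30-style — no
I: has anchovy, so not vegan — no
J: not usable as a liquid — no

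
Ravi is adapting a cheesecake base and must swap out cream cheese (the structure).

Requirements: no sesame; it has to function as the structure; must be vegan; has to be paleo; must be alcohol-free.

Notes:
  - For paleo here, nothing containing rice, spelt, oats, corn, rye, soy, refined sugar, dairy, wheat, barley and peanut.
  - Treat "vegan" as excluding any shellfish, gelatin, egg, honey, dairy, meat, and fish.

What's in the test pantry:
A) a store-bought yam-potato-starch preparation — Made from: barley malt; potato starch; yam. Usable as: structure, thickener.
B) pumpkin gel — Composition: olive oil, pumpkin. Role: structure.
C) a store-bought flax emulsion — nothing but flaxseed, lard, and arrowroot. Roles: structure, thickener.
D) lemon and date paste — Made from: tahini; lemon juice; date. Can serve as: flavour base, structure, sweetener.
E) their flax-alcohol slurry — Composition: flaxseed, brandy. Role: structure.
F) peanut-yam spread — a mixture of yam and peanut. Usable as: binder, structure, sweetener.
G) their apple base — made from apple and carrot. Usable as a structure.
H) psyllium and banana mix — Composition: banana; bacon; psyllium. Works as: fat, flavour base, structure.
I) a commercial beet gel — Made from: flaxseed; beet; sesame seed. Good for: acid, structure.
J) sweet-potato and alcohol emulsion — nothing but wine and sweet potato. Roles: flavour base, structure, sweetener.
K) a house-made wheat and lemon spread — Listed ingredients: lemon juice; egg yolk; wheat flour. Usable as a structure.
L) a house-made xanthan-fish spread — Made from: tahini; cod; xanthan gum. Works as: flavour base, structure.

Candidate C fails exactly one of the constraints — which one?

usable as a structure: satisfied
paleo: satisfied
vegan: has lard — fails
sesame-free: satisfied
alcohol-free: satisfied

vegan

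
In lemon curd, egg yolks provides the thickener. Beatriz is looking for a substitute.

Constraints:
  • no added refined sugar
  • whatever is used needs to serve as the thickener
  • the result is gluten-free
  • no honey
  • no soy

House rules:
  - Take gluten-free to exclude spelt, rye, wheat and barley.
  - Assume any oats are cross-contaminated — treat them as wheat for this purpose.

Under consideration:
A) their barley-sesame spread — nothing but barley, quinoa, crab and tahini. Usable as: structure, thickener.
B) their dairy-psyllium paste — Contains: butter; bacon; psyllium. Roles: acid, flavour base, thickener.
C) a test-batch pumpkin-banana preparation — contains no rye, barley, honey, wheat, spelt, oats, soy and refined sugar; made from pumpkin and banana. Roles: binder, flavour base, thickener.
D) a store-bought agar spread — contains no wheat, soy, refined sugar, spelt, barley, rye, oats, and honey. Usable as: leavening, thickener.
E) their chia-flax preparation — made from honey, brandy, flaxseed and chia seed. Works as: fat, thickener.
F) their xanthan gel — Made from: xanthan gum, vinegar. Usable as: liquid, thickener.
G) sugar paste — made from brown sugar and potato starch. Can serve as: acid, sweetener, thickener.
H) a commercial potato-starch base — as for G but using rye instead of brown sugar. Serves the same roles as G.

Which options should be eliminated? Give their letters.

A, E, G, H

A: has barley, so not gluten-free — reject
B: every rule checks out — valid
C: no refined sugar, no honey — OK
D: works as a thickener, gluten-free, no honey — valid
E: has honey, so not honey-free — no
F: only vinegar and xanthan gum; none excluded — valid
G: has brown sugar, so not no-added-sugar — reject
H: has rye, so not gluten-free — reject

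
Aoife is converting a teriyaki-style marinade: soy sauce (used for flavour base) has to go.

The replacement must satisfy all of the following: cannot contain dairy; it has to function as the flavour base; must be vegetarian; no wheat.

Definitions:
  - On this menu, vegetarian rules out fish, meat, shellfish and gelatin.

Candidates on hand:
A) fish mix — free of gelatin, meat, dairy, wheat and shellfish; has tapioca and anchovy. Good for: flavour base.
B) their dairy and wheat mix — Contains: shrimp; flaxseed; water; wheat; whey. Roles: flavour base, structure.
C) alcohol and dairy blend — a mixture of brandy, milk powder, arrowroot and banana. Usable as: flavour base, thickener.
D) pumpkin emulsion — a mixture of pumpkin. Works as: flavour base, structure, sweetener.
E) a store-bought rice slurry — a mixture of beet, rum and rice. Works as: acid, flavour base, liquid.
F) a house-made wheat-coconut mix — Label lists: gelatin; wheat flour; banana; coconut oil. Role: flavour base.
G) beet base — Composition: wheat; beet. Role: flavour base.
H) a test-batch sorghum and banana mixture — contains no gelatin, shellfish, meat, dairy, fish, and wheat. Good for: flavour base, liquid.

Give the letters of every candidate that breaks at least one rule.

A: has anchovy, so not vegetarian — reject
B: has shrimp, so not vegetarian; has wheat, so not wheat-free (and 1 more) — no
C: has milk powder, so not dairy-free — no
D: nothing on the exclusion list — OK
E: only rum, rice and beet; none excluded — OK
F: has gelatin, so not vegetarian; has wheat flour, so not wheat-free — no
G: has wheat, so not wheat-free — out
H: works as a flavour base, no dairy, no wheat — OK

A, B, C, F, G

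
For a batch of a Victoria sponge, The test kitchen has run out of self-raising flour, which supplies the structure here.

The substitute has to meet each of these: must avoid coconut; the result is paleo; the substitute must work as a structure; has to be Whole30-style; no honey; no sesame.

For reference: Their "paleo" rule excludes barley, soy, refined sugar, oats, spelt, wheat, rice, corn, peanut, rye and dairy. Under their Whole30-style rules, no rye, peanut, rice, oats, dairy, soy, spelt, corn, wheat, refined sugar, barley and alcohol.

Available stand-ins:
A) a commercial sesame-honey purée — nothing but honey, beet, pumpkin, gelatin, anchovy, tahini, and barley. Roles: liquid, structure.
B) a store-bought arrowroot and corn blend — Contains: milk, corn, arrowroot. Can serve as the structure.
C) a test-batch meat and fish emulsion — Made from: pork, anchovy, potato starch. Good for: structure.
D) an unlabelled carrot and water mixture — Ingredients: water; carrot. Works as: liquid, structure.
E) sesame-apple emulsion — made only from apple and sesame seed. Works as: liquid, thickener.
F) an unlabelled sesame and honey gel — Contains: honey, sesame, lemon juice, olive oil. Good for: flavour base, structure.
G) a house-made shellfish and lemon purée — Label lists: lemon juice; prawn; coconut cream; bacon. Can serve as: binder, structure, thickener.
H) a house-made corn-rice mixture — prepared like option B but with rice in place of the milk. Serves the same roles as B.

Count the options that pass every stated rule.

A: has barley, so not paleo; has barley, so not Whole30-style (and 2 more) — reject
B: has corn, so not paleo; has corn, so not Whole30-style — out
C: no honey, no coconut — OK
D: only carrot and water; none excluded — keep
E: not usable as a structure; has sesame seed, so not sesame-free — out
F: has sesame, so not sesame-free; has honey, so not honey-free — reject
G: has coconut cream, so not coconut-free — no
H: has corn, so not paleo; has corn, so not Whole30-style — no

2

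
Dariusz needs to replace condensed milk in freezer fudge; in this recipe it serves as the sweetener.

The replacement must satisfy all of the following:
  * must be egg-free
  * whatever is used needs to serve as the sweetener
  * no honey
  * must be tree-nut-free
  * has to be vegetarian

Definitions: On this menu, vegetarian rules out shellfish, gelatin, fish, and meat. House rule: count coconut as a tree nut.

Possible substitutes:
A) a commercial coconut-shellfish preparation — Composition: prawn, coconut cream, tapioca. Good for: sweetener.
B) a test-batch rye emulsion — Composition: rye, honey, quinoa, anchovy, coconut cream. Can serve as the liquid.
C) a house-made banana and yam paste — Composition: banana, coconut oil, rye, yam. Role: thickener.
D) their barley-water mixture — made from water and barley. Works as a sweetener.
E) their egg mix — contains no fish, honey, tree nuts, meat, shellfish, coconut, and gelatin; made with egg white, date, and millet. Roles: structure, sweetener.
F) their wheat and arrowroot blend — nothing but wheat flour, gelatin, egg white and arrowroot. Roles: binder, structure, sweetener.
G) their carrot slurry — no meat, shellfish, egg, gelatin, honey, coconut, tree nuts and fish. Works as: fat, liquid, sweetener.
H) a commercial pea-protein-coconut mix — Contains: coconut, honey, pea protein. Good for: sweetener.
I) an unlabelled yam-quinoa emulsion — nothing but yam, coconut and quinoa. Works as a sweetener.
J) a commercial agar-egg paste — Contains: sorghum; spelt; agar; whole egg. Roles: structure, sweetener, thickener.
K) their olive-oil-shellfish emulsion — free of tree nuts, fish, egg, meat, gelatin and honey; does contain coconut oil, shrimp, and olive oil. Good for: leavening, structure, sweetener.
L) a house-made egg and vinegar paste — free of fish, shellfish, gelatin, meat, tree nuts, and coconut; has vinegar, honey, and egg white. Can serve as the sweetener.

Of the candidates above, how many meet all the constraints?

2

A: has prawn, so not vegetarian; has coconut cream, so not tree-nut-free — reject
B: not usable as a sweetener; has anchovy, so not vegetarian (and 2 more) — reject
C: not usable as a sweetener; has coconut oil, so not tree-nut-free — reject
D: only barley and water; none excluded — OK
E: has egg white, so not egg-free — out
F: has gelatin, so not vegetarian; has egg white, so not egg-free — out
G: every rule checks out — OK
H: has honey, so not honey-free; has coconut, so not tree-nut-free — out
I: has coconut, so not tree-nut-free — out
J: has whole egg, so not egg-free — out
K: has shrimp, so not vegetarian; has coconut oil, so not tree-nut-free — reject
L: has honey, so not honey-free; has egg white, so not egg-free — out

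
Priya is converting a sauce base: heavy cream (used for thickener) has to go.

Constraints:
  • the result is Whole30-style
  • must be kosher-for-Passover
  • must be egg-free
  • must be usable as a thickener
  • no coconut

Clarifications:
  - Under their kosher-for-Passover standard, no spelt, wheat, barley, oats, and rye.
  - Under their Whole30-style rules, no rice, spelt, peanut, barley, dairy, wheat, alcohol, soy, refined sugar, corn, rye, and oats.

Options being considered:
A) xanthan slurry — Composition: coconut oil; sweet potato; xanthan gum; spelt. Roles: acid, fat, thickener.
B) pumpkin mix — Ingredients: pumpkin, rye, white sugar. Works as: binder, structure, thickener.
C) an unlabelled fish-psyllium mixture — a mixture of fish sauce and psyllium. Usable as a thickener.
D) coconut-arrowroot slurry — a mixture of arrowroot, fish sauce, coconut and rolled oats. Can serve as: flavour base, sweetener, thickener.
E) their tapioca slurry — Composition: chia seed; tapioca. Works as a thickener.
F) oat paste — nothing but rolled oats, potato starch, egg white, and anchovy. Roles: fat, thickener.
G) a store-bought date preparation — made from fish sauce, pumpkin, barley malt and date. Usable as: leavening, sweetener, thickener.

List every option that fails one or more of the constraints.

A: has spelt, so not kosher-for-Passover; has spelt, so not Whole30-style (and 1 more) — reject
B: has rye, so not kosher-for-Passover; has rye, so not Whole30-style — no
C: kosher-for-Passover, no coconut — OK
D: has rolled oats, so not kosher-for-Passover; has rolled oats, so not Whole30-style (and 1 more) — reject
E: no coconut, kosher-for-Passover — keep
F: has rolled oats, so not kosher-for-Passover; has rolled oats, so not Whole30-style (and 1 more) — out
G: has barley malt, so not kosher-for-Passover; has barley malt, so not Whole30-style — out

A, B, D, F, G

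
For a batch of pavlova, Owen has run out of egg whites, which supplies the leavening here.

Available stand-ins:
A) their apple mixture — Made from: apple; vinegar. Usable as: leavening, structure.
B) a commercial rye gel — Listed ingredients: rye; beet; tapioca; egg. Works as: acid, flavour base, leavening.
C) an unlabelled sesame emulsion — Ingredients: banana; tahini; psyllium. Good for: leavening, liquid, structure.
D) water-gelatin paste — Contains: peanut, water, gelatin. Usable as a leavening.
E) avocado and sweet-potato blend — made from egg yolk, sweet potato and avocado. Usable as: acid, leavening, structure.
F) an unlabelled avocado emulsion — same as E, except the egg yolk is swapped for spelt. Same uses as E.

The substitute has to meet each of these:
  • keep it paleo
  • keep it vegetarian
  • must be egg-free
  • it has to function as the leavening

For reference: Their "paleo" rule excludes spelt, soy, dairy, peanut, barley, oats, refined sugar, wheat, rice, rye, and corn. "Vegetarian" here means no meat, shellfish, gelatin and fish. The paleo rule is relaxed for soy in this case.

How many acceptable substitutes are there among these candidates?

2

A: all constraints satisfied — keep
B: has rye, so not paleo; has egg, so not egg-free — out
C: every rule checks out — keep
D: has peanut, so not paleo; has gelatin, so not vegetarian — out
E: has egg yolk, so not egg-free — no
F: has spelt, so not paleo — out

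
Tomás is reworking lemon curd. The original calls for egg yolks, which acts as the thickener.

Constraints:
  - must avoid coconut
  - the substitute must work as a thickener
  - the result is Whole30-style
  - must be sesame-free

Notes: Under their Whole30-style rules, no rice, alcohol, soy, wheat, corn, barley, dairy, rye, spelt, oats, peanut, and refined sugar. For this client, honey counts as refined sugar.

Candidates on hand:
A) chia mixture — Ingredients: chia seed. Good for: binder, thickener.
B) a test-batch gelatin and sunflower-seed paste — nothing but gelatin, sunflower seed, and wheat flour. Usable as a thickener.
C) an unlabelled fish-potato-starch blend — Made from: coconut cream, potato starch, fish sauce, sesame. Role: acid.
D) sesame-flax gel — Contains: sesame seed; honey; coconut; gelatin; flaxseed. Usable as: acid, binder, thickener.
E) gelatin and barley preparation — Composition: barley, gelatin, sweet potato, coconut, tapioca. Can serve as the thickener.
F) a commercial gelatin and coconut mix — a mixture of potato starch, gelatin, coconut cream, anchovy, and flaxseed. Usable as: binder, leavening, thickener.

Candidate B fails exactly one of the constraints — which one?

usable as a thickener: satisfied
Whole30-style: has wheat flour — fails
coconut-free: satisfied
sesame-free: satisfied

Whole30-style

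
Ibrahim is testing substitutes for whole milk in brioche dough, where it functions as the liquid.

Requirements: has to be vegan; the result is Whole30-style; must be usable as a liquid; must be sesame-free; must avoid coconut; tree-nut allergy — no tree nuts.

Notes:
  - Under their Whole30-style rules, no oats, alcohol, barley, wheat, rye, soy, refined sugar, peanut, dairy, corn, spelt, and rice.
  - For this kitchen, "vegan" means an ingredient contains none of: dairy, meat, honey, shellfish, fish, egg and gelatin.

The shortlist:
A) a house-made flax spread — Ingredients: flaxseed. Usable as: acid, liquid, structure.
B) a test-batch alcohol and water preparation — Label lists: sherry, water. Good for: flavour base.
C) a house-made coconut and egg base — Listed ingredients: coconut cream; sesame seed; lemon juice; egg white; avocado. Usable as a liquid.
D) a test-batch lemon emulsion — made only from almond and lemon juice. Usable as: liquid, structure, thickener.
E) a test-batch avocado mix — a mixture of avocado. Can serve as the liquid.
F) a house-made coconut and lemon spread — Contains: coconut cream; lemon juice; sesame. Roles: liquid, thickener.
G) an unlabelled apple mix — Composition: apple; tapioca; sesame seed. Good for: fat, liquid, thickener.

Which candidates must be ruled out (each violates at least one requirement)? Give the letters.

A: works as a liquid, vegan, no coconut — keep
B: not usable as a liquid; has sherry, so not Whole30-style — reject
C: has egg white, so not vegan; has coconut cream, so not coconut-free (and 1 more) — no
D: has almond, so not tree-nut-free — reject
E: works as a liquid, vegan, no coconut — OK
F: has coconut cream, so not coconut-free; has sesame, so not sesame-free — reject
G: has sesame seed, so not sesame-free — reject

B, C, D, F, G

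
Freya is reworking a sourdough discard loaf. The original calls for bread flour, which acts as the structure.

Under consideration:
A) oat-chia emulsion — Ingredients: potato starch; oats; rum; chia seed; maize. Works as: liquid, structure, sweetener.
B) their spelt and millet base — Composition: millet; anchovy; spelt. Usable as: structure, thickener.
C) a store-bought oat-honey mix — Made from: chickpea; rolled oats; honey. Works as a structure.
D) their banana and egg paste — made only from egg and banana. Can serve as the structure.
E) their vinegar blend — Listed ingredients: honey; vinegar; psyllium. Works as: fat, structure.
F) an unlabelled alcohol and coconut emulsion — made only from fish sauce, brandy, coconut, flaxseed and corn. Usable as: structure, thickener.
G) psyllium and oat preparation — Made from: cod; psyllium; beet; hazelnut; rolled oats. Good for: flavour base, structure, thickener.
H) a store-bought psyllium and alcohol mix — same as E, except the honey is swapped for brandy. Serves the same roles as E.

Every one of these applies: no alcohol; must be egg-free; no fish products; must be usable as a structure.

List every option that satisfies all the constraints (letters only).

A: has rum, so not alcohol-free — out
B: has anchovy, so not fish-free — reject
C: no egg, no fish — OK
D: has egg, so not egg-free — out
E: only honey, psyllium, and vinegar; none excluded — OK
F: has brandy, so not alcohol-free; has fish sauce, so not fish-free — out
G: has cod, so not fish-free — no
H: has brandy, so not alcohol-free — out

C, E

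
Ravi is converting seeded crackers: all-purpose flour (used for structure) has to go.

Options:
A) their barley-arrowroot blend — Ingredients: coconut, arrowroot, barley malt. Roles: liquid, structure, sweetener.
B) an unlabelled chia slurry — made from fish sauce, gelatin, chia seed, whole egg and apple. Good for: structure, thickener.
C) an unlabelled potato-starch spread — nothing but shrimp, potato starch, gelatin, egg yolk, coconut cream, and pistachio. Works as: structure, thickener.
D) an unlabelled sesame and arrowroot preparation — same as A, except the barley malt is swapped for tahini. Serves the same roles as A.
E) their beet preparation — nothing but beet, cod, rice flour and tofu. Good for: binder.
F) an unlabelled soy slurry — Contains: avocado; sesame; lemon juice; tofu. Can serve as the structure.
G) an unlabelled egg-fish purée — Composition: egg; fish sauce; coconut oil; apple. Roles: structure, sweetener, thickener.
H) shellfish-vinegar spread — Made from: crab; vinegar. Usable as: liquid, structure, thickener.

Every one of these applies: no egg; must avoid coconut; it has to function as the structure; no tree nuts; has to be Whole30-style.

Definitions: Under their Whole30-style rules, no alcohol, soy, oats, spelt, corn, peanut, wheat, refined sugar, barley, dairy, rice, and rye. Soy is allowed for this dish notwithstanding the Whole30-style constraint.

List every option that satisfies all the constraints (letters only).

A: has barley malt, so not Whole30-style; has coconut, so not coconut-free — no
B: has whole egg, so not egg-free — out
C: has egg yolk, so not egg-free; has pistachio, so not tree-nut-free (and 1 more) — no
D: has coconut, so not coconut-free — out
E: not usable as a structure; has rice flour, so not Whole30-style — out
F: soy is permitted under the Whole30-style carve-out; nothing else excluded — valid
G: has egg, so not egg-free; has coconut oil, so not coconut-free — out
H: every rule checks out — keep

F, H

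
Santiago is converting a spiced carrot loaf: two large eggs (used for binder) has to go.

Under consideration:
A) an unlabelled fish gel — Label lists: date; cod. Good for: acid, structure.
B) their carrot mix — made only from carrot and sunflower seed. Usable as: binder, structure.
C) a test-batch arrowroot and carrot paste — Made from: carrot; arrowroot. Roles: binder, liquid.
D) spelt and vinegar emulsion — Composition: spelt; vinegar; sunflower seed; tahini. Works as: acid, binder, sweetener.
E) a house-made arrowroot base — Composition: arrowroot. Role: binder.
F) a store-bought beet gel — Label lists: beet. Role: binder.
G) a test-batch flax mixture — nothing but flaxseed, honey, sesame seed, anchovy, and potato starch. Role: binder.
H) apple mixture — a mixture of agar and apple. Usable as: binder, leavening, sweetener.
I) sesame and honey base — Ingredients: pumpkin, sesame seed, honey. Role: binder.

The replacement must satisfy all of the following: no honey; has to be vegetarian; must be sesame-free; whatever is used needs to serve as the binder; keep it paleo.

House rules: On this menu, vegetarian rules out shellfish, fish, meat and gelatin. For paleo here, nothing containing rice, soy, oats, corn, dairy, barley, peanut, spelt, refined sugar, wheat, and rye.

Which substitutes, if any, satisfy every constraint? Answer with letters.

B, C, E, F, H

A: not usable as a binder; has cod, so not vegetarian — no
B: only carrot and sunflower seed; none excluded — valid
C: nothing on the exclusion list — valid
D: has spelt, so not paleo; has tahini, so not sesame-free — reject
E: only arrowroot; none excluded — OK
F: only beet; none excluded — OK
G: has anchovy, so not vegetarian; has honey, so not honey-free (and 1 more) — reject
H: works as a binder, no honey, paleo — keep
I: has honey, so not honey-free; has sesame seed, so not sesame-free — out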